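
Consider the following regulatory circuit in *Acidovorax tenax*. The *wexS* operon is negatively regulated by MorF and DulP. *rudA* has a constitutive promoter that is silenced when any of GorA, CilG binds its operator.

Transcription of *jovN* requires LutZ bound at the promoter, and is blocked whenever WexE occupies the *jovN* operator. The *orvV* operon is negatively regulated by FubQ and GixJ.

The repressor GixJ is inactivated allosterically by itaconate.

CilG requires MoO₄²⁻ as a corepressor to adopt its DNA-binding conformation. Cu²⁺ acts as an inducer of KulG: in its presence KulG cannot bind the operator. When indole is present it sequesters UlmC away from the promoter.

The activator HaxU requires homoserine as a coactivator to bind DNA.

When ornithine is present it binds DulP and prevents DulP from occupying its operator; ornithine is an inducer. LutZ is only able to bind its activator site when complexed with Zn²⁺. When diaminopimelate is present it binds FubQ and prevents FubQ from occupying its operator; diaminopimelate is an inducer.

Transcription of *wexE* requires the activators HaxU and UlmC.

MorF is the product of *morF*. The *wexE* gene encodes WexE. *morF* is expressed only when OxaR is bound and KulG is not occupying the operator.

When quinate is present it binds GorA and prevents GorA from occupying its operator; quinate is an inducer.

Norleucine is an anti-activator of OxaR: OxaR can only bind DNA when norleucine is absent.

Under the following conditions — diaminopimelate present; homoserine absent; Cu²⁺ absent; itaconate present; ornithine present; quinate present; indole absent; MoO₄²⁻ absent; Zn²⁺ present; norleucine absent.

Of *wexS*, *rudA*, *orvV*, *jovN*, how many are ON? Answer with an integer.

Cu²⁺ is absent, so KulG is active.
Norleucine is absent, so OxaR is active.
With repressor KulG bound, *morF* is not transcribed.
So MorF is not produced.
Ornithine is present, so DulP is inactive.
With no repressor bound, *wexS* is transcribed.
→ *wexS* is ON.
Quinate is present, so GorA is inactive.
MoO₄²⁻ is absent, so CilG is inactive.
With no repressor bound, *rudA* is transcribed.
→ *rudA* is ON.
Diaminopimelate is present, so FubQ is inactive.
Itaconate is present, so GixJ is inactive.
With no repressor bound, *orvV* is transcribed.
→ *orvV* is ON.
Homoserine is absent, so HaxU is inactive.
Indole is absent, so UlmC is active.
Required activator HaxU is absent, so *wexE* is not transcribed.
So WexE is not produced.
Zn²⁺ is present, so LutZ is active.
No repressor is bound and LutZ is active, so *jovN* is transcribed.
→ *jovN* is ON.
4 of the 4 genes are transcribed.

4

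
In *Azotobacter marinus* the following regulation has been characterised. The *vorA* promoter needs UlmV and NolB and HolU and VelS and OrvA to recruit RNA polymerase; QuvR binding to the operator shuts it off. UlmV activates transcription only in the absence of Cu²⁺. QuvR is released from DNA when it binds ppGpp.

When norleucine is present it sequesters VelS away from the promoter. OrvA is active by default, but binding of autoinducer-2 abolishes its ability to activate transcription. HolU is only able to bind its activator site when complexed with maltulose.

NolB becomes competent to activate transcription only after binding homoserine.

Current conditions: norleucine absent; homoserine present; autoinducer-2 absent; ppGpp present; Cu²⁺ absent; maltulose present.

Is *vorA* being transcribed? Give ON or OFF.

Cu²⁺ is absent, so UlmV is active.
ppGpp is present, so QuvR is inactive.
Homoserine is present, so NolB is active.
Maltulose is present, so HolU is active.
Norleucine is absent, so VelS is active.
Autoinducer-2 is absent, so OrvA is active.
No repressor is bound and UlmV and NolB and HolU and VelS and OrvA are active, so *vorA* is transcribed.

ON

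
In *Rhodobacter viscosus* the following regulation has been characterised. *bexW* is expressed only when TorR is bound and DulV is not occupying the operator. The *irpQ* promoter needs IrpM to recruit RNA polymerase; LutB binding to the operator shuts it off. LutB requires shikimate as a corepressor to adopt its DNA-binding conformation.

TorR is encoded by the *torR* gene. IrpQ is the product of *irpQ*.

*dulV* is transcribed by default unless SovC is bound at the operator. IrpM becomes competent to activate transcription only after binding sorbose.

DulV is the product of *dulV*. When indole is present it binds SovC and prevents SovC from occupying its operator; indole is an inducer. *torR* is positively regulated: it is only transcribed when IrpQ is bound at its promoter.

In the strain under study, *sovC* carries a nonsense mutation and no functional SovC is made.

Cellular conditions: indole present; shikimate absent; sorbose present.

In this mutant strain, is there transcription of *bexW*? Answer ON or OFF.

OFF

Sorbose is present, so IrpM is active.
Shikimate is absent, so LutB is inactive.
No repressor is bound and IrpM is active, so *irpQ* is transcribed.
So IrpQ is produced and active.
No repressor is bound and IrpQ is active, so *torR* is transcribed.
So TorR is produced and active.
SovC is non-functional in this strain, so it has no effect.
With no repressor bound, *dulV* is transcribed.
So DulV is produced and active.
With repressor DulV bound, *bexW* is not transcribed.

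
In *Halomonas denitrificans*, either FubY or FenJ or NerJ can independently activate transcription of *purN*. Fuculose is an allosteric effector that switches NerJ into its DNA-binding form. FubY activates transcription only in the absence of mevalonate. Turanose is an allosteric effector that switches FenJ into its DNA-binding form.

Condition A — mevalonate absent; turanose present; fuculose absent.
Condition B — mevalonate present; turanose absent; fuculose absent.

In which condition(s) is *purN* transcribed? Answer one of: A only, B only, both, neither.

A only

Condition A:
Mevalonate is absent, so FubY is active.
Turanose is present, so FenJ is active.
Fuculose is absent, so NerJ is inactive.
Activator FubY is present, so *purN* is transcribed.
→ *purN* is ON in A.
Condition B:
Mevalonate is present, so FubY is inactive.
Turanose is absent, so FenJ is inactive.
Fuculose is absent, so NerJ is inactive.
No activator is available at the *purN* promoter, so *purN* is not transcribed.
→ *purN* is OFF in B.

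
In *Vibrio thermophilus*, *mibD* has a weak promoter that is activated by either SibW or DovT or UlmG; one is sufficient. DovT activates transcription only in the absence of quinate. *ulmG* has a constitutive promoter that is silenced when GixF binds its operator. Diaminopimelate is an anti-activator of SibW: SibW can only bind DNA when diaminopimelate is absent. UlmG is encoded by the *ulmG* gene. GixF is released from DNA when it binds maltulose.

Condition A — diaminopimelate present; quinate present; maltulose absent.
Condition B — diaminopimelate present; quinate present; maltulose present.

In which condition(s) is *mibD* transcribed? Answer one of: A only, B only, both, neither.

Condition A:
Diaminopimelate is present, so SibW is inactive.
Quinate is present, so DovT is inactive.
Maltulose is absent, so GixF is active.
With repressor GixF bound, *ulmG* is not transcribed.
So UlmG is not produced.
No activator is available at the *mibD* promoter, so *mibD* is not transcribed.
→ *mibD* is OFF in A.
Condition B:
Diaminopimelate is present, so SibW is inactive.
Quinate is present, so DovT is inactive.
Maltulose is present, so GixF is inactive.
With no repressor bound, *ulmG* is transcribed.
So UlmG is produced and active.
Activator UlmG is present, so *mibD* is transcribed.
→ *mibD* is ON in B.

B only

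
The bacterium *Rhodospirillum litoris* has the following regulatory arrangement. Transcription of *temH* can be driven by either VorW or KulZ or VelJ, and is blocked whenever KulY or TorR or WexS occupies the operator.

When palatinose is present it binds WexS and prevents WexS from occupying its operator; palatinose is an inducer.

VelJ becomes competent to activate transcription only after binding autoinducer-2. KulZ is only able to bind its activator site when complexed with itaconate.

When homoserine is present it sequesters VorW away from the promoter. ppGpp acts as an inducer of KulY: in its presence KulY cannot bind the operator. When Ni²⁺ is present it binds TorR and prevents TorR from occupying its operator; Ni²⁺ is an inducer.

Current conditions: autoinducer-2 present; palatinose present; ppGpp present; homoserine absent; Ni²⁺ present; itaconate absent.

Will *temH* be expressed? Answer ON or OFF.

ON

Homoserine is absent, so VorW is active.
ppGpp is present, so KulY is inactive.
Itaconate is absent, so KulZ is inactive.
Ni²⁺ is present, so TorR is inactive.
Autoinducer-2 is present, so VelJ is active.
Palatinose is present, so WexS is inactive.
Activator VorW is present, so *temH* is transcribed.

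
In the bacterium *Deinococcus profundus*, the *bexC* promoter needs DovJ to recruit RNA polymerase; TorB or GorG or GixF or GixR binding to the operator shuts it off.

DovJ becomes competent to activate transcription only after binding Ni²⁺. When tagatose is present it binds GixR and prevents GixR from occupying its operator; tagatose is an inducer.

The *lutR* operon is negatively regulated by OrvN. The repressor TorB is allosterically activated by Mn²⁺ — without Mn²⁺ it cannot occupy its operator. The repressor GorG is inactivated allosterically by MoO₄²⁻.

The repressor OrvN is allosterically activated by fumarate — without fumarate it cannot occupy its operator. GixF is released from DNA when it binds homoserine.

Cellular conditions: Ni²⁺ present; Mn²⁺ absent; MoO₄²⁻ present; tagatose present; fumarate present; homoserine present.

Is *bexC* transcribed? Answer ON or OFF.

ON

Mn²⁺ is absent, so TorB is inactive.
MoO₄²⁻ is present, so GorG is inactive.
Homoserine is present, so GixF is inactive.
Ni²⁺ is present, so DovJ is active.
Tagatose is present, so GixR is inactive.
No repressor is bound and DovJ is active, so *bexC* is transcribed.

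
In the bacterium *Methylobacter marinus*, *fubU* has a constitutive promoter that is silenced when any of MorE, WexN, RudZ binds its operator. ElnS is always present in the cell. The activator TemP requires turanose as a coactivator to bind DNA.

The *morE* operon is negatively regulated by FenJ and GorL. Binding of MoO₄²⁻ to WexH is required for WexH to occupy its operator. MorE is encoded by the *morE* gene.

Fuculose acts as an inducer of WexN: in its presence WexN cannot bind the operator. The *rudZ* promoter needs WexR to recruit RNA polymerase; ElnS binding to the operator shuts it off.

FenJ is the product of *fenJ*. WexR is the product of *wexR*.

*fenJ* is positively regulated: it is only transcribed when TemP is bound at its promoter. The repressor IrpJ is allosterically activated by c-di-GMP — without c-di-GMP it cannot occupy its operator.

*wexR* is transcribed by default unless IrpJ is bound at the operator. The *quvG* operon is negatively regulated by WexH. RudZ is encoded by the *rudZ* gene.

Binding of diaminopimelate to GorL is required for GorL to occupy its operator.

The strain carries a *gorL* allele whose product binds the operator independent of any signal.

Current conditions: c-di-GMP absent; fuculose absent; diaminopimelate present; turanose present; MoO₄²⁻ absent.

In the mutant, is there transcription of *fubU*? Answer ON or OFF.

OFF

Turanose is present, so TemP is active.
No repressor is bound and TemP is active, so *fenJ* is transcribed.
So FenJ is produced and active.
GorL is constitutively active in this strain.
With repressor FenJ bound, *morE* is not transcribed.
So MorE is not produced.
Fuculose is absent, so WexN is active.
ElnS is produced constitutively and is active.
c-di-GMP is absent, so IrpJ is inactive.
With no repressor bound, *wexR* is transcribed.
So WexR is produced and active.
With repressor ElnS bound, *rudZ* is not transcribed.
So RudZ is not produced.
With repressor WexN bound, *fubU* is not transcribed.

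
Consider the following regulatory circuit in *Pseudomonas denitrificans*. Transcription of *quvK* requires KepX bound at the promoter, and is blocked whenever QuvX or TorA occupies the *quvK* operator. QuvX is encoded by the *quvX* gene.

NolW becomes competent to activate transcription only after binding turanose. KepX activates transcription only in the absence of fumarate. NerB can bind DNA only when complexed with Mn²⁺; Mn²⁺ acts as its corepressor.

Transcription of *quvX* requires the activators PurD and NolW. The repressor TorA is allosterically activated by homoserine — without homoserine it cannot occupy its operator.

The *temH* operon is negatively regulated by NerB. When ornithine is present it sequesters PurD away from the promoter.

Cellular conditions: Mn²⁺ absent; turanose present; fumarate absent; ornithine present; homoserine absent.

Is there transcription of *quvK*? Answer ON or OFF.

Fumarate is absent, so KepX is active.
Ornithine is present, so PurD is inactive.
Turanose is present, so NolW is active.
Required activator PurD is absent, so *quvX* is not transcribed.
So QuvX is not produced.
Homoserine is absent, so TorA is inactive.
No repressor is bound and KepX is active, so *quvK* is transcribed.

ON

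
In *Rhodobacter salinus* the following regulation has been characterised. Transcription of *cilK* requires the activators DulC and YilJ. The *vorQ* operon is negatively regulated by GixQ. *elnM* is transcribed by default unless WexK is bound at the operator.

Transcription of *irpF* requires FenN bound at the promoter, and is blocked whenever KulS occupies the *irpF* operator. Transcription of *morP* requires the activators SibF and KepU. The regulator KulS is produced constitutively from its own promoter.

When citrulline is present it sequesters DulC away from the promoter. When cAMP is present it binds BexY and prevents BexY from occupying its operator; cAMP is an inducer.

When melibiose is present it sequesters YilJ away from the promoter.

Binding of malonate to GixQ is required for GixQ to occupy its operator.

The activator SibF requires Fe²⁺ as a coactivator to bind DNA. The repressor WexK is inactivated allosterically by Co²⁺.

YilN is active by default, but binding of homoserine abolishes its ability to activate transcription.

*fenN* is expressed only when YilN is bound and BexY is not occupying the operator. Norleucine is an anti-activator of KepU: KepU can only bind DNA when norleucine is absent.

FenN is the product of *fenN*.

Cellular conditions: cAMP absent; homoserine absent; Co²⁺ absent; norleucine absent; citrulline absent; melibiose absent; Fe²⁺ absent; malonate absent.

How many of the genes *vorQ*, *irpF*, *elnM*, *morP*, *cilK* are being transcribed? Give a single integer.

Malonate is absent, so GixQ is inactive.
With no repressor bound, *vorQ* is transcribed.
→ *vorQ* is ON.
KulS is produced constitutively and is active.
cAMP is absent, so BexY is active.
Homoserine is absent, so YilN is active.
With repressor BexY bound, *fenN* is not transcribed.
So FenN is not produced.
With repressor KulS bound, *irpF* is not transcribed.
→ *irpF* is OFF.
Co²⁺ is absent, so WexK is active.
With repressor WexK bound, *elnM* is not transcribed.
→ *elnM* is OFF.
Fe²⁺ is absent, so SibF is inactive.
Norleucine is absent, so KepU is active.
Required activator SibF is absent, so *morP* is not transcribed.
→ *morP* is OFF.
Citrulline is absent, so DulC is active.
Melibiose is absent, so YilJ is active.
No repressor is bound and DulC and YilJ are active, so *cilK* is transcribed.
→ *cilK* is ON.
2 of the 5 genes are transcribed.

2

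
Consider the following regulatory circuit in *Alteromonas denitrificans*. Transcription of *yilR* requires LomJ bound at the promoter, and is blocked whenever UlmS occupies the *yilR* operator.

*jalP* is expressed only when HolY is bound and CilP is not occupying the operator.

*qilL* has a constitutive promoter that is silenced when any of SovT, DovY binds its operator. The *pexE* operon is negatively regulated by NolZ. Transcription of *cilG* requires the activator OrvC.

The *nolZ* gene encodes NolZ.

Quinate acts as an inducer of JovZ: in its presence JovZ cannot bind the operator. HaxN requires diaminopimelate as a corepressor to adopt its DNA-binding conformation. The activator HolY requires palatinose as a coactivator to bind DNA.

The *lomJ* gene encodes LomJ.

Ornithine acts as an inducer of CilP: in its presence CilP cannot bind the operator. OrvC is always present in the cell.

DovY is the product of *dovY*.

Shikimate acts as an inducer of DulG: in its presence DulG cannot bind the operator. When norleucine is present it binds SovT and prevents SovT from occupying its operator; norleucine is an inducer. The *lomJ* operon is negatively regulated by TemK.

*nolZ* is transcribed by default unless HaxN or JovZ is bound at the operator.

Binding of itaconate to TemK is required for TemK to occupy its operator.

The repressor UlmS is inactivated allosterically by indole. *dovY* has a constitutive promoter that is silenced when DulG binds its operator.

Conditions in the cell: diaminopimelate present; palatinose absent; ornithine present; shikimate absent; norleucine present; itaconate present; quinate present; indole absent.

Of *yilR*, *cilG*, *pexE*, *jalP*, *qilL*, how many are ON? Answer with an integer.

3

Indole is absent, so UlmS is active.
Itaconate is present, so TemK is active.
With repressor TemK bound, *lomJ* is not transcribed.
So LomJ is not produced.
With repressor UlmS bound, *yilR* is not transcribed.
→ *yilR* is OFF.
OrvC is produced constitutively and is active.
No repressor is bound and OrvC is active, so *cilG* is transcribed.
→ *cilG* is ON.
Diaminopimelate is present, so HaxN is active.
Quinate is present, so JovZ is inactive.
With repressor HaxN bound, *nolZ* is not transcribed.
So NolZ is not produced.
With no repressor bound, *pexE* is transcribed.
→ *pexE* is ON.
Palatinose is absent, so HolY is inactive.
Ornithine is present, so CilP is inactive.
Required activator HolY is absent, so *jalP* is not transcribed.
→ *jalP* is OFF.
Norleucine is present, so SovT is inactive.
Shikimate is absent, so DulG is active.
With repressor DulG bound, *dovY* is not transcribed.
So DovY is not produced.
With no repressor bound, *qilL* is transcribed.
→ *qilL* is ON.
3 of the 5 genes are transcribed.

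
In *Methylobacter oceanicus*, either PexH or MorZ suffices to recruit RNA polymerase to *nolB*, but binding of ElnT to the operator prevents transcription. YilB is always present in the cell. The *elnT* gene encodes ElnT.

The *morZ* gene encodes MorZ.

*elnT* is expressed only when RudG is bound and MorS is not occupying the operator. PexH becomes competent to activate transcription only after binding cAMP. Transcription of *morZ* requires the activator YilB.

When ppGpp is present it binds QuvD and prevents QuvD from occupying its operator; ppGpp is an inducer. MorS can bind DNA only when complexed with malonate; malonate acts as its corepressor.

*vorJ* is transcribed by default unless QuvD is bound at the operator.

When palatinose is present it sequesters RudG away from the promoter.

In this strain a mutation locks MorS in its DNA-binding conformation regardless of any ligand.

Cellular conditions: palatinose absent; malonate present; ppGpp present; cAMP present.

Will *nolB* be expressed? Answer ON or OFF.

cAMP is present, so PexH is active.
MorS is constitutively active in this strain.
Palatinose is absent, so RudG is active.
With repressor MorS bound, *elnT* is not transcribed.
So ElnT is not produced.
YilB is produced constitutively and is active.
No repressor is bound and YilB is active, so *morZ* is transcribed.
So MorZ is produced and active.
Activator PexH is present, so *nolB* is transcribed.

ON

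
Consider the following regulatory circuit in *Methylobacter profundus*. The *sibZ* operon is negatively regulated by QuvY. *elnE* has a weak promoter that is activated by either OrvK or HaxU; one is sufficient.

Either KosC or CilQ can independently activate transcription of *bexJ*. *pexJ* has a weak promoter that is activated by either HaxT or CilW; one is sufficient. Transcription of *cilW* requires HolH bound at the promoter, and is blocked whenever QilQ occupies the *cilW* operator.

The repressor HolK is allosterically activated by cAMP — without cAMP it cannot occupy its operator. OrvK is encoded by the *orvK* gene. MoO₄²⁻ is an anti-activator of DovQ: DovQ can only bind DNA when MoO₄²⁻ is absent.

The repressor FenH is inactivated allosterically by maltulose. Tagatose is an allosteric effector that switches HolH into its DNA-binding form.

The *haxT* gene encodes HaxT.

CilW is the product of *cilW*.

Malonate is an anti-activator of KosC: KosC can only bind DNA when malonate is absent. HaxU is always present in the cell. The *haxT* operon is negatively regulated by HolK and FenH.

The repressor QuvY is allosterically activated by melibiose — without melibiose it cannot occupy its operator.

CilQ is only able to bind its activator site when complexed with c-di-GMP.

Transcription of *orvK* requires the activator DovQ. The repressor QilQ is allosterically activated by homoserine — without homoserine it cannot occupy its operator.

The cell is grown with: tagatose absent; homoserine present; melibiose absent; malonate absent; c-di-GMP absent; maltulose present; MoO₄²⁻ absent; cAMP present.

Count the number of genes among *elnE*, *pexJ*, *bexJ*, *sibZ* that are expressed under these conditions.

MoO₄²⁻ is absent, so DovQ is active.
No repressor is bound and DovQ is active, so *orvK* is transcribed.
So OrvK is produced and active.
HaxU is produced constitutively and is active.
Activator OrvK is present, so *elnE* is transcribed.
→ *elnE* is ON.
cAMP is present, so HolK is active.
Maltulose is present, so FenH is inactive.
With repressor HolK bound, *haxT* is not transcribed.
So HaxT is not produced.
Homoserine is present, so QilQ is active.
Tagatose is absent, so HolH is inactive.
With repressor QilQ bound, *cilW* is not transcribed.
So CilW is not produced.
No activator is available at the *pexJ* promoter, so *pexJ* is not transcribed.
→ *pexJ* is OFF.
Malonate is absent, so KosC is active.
c-di-GMP is absent, so CilQ is inactive.
Activator KosC is present, so *bexJ* is transcribed.
→ *bexJ* is ON.
Melibiose is absent, so QuvY is inactive.
With no repressor bound, *sibZ* is transcribed.
→ *sibZ* is ON.
3 of the 4 genes are transcribed.

3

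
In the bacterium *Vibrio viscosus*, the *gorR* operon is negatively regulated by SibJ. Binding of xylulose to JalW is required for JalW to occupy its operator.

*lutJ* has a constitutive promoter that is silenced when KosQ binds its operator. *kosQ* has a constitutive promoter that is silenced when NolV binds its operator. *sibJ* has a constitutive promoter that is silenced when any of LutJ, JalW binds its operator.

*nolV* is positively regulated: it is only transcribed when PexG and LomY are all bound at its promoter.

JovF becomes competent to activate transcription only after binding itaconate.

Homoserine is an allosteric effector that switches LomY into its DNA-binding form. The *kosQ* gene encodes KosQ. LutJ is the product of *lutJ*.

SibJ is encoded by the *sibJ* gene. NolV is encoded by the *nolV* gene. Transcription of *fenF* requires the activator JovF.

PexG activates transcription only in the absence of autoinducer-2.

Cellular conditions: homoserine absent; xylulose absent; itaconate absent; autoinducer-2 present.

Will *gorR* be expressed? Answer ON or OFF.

Autoinducer-2 is present, so PexG is inactive.
Homoserine is absent, so LomY is inactive.
Required activator PexG is absent, so *nolV* is not transcribed.
So NolV is not produced.
With no repressor bound, *kosQ* is transcribed.
So KosQ is produced and active.
With repressor KosQ bound, *lutJ* is not transcribed.
So LutJ is not produced.
Xylulose is absent, so JalW is inactive.
With no repressor bound, *sibJ* is transcribed.
So SibJ is produced and active.
With repressor SibJ bound, *gorR* is not transcribed.

OFF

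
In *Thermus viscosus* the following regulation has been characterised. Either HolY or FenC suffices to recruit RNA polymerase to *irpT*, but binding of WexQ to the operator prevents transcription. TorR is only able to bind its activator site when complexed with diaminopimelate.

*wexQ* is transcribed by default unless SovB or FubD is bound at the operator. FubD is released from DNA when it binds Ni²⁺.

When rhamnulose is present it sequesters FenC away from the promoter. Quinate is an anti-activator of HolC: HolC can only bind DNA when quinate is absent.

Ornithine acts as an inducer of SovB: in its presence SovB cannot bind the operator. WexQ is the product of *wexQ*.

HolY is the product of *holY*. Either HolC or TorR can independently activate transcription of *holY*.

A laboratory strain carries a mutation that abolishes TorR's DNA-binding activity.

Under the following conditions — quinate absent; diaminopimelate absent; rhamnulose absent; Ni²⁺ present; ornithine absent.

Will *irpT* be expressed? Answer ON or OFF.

ON

Quinate is absent, so HolC is active.
TorR is non-functional in this strain, so it has no effect.
Activator HolC is present, so *holY* is transcribed.
So HolY is produced and active.
Ornithine is absent, so SovB is active.
Ni²⁺ is present, so FubD is inactive.
With repressor SovB bound, *wexQ* is not transcribed.
So WexQ is not produced.
Rhamnulose is absent, so FenC is active.
Activator HolY is present, so *irpT* is transcribed.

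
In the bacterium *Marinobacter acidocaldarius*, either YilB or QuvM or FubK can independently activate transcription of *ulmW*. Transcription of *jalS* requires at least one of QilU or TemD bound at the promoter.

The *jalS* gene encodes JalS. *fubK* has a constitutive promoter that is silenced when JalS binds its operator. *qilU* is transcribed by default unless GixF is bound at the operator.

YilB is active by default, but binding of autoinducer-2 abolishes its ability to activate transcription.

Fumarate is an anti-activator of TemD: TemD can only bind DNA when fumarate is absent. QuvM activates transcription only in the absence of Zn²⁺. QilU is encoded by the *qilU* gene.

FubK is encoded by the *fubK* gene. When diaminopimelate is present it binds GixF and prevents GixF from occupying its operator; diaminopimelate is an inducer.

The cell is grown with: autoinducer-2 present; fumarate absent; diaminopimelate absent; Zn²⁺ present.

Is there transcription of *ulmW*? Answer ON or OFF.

OFF

Autoinducer-2 is present, so YilB is inactive.
Zn²⁺ is present, so QuvM is inactive.
Diaminopimelate is absent, so GixF is active.
With repressor GixF bound, *qilU* is not transcribed.
So QilU is not produced.
Fumarate is absent, so TemD is active.
Activator TemD is present, so *jalS* is transcribed.
So JalS is produced and active.
With repressor JalS bound, *fubK* is not transcribed.
So FubK is not produced.
No activator is available at the *ulmW* promoter, so *ulmW* is not transcribed.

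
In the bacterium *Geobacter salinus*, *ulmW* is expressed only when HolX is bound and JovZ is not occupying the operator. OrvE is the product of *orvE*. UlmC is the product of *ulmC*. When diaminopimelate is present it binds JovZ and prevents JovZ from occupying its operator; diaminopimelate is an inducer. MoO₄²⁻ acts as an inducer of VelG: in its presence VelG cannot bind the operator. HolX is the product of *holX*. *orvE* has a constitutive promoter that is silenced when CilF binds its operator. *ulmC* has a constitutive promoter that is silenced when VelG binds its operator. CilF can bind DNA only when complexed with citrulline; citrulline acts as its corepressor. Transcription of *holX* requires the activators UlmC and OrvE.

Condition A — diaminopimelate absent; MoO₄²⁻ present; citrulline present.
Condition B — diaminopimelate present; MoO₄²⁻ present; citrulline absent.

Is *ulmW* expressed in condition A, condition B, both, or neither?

Condition A:
Diaminopimelate is absent, so JovZ is active.
MoO₄²⁻ is present, so VelG is inactive.
With no repressor bound, *ulmC* is transcribed.
So UlmC is produced and active.
Citrulline is present, so CilF is active.
With repressor CilF bound, *orvE* is not transcribed.
So OrvE is not produced.
Required activator OrvE is absent, so *holX* is not transcribed.
So HolX is not produced.
With repressor JovZ bound, *ulmW* is not transcribed.
→ *ulmW* is OFF in A.
Condition B:
Diaminopimelate is present, so JovZ is inactive.
MoO₄²⁻ is present, so VelG is inactive.
With no repressor bound, *ulmC* is transcribed.
So UlmC is produced and active.
Citrulline is absent, so CilF is inactive.
With no repressor bound, *orvE* is transcribed.
So OrvE is produced and active.
No repressor is bound and UlmC and OrvE are active, so *holX* is transcribed.
So HolX is produced and active.
No repressor is bound and HolX is active, so *ulmW* is transcribed.
→ *ulmW* is ON in B.

B only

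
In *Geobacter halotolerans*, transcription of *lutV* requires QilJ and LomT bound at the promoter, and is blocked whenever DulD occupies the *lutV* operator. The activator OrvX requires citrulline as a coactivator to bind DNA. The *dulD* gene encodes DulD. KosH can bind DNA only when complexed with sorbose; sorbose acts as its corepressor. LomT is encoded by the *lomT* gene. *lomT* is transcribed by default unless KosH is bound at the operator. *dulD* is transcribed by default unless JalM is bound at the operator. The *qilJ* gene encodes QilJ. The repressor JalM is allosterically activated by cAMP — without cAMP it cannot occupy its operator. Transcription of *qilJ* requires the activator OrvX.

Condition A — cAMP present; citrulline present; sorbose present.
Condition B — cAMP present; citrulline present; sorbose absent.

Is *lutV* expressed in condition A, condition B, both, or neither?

B only

Condition A:
cAMP is present, so JalM is active.
With repressor JalM bound, *dulD* is not transcribed.
So DulD is not produced.
Citrulline is present, so OrvX is active.
No repressor is bound and OrvX is active, so *qilJ* is transcribed.
So QilJ is produced and active.
Sorbose is present, so KosH is active.
With repressor KosH bound, *lomT* is not transcribed.
So LomT is not produced.
Required activator LomT is absent, so *lutV* is not transcribed.
→ *lutV* is OFF in A.
Condition B:
cAMP is present, so JalM is active.
With repressor JalM bound, *dulD* is not transcribed.
So DulD is not produced.
Citrulline is present, so OrvX is active.
No repressor is bound and OrvX is active, so *qilJ* is transcribed.
So QilJ is produced and active.
Sorbose is absent, so KosH is inactive.
With no repressor bound, *lomT* is transcribed.
So LomT is produced and active.
No repressor is bound and QilJ and LomT are active, so *lutV* is transcribed.
→ *lutV* is ON in B.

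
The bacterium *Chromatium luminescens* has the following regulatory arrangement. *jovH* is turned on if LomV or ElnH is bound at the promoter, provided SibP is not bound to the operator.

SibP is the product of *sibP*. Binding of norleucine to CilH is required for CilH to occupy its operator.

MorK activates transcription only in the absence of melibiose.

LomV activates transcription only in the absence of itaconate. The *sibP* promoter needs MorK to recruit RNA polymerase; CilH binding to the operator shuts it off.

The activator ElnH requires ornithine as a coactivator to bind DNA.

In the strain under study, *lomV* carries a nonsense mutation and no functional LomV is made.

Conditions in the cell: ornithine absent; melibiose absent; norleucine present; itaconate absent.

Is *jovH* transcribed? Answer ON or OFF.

OFF

LomV is non-functional in this strain, so it has no effect.
Melibiose is absent, so MorK is active.
Norleucine is present, so CilH is active.
With repressor CilH bound, *sibP* is not transcribed.
So SibP is not produced.
Ornithine is absent, so ElnH is inactive.
No activator is available at the *jovH* promoter, so *jovH* is not transcribed.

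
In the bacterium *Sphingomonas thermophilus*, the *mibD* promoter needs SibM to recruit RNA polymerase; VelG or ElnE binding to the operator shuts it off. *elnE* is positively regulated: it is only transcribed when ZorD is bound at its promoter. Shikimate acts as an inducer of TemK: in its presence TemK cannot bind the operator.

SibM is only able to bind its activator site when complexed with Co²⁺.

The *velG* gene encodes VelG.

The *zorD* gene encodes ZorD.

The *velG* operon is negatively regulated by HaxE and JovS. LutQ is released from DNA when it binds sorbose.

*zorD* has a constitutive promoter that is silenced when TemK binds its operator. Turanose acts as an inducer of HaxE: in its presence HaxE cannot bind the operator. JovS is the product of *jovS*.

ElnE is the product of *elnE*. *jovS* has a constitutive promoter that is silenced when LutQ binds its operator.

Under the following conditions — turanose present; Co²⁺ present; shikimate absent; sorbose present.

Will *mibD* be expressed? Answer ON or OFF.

ON

Turanose is present, so HaxE is inactive.
Sorbose is present, so LutQ is inactive.
With no repressor bound, *jovS* is transcribed.
So JovS is produced and active.
With repressor JovS bound, *velG* is not transcribed.
So VelG is not produced.
Co²⁺ is present, so SibM is active.
Shikimate is absent, so TemK is active.
With repressor TemK bound, *zorD* is not transcribed.
So ZorD is not produced.
Required activator ZorD is absent, so *elnE* is not transcribed.
So ElnE is not produced.
No repressor is bound and SibM is active, so *mibD* is transcribed.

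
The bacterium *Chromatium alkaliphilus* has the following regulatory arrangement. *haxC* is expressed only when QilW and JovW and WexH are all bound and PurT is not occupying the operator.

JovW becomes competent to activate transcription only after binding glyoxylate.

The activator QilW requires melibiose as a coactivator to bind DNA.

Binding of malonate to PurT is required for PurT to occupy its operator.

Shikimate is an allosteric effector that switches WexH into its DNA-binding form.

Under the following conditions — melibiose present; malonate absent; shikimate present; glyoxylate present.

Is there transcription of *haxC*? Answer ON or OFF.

ON

Melibiose is present, so QilW is active.
Malonate is absent, so PurT is inactive.
Glyoxylate is present, so JovW is active.
Shikimate is present, so WexH is active.
No repressor is bound and QilW and JovW and WexH are active, so *haxC* is transcribed.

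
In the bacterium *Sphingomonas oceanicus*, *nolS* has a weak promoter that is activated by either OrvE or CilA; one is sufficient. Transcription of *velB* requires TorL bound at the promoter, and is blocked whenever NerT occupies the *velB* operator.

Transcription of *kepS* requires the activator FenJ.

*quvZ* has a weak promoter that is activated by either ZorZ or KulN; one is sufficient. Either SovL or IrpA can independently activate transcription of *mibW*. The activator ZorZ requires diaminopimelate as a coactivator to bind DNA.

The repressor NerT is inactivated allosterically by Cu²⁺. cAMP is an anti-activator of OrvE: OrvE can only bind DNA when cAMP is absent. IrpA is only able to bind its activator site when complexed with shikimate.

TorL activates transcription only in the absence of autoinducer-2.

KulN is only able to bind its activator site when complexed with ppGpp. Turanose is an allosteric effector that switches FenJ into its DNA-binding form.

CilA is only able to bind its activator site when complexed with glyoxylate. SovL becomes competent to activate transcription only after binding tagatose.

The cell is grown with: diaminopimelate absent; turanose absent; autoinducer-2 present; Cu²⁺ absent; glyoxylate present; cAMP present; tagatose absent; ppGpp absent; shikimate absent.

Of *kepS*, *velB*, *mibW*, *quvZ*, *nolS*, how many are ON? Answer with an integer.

Turanose is absent, so FenJ is inactive.
Required activator FenJ is absent, so *kepS* is not transcribed.
→ *kepS* is OFF.
Cu²⁺ is absent, so NerT is active.
Autoinducer-2 is present, so TorL is inactive.
With repressor NerT bound, *velB* is not transcribed.
→ *velB* is OFF.
Tagatose is absent, so SovL is inactive.
Shikimate is absent, so IrpA is inactive.
No activator is available at the *mibW* promoter, so *mibW* is not transcribed.
→ *mibW* is OFF.
Diaminopimelate is absent, so ZorZ is inactive.
ppGpp is absent, so KulN is inactive.
No activator is available at the *quvZ* promoter, so *quvZ* is not transcribed.
→ *quvZ* is OFF.
cAMP is present, so OrvE is inactive.
Glyoxylate is present, so CilA is active.
Activator CilA is present, so *nolS* is transcribed.
→ *nolS* is ON.
1 of the 5 genes is transcribed.

1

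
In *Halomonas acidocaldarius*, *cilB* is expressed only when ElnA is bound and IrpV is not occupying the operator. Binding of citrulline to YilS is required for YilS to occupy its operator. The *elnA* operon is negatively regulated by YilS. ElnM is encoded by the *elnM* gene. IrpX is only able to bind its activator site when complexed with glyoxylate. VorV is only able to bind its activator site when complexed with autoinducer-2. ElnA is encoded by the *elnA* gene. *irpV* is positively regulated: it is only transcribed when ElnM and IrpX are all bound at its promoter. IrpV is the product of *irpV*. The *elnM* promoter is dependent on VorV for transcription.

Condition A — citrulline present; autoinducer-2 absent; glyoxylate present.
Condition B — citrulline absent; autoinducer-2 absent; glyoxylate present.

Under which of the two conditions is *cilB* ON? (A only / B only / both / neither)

Condition A:
Citrulline is present, so YilS is active.
With repressor YilS bound, *elnA* is not transcribed.
So ElnA is not produced.
Autoinducer-2 is absent, so VorV is inactive.
Required activator VorV is absent, so *elnM* is not transcribed.
So ElnM is not produced.
Glyoxylate is present, so IrpX is active.
Required activator ElnM is absent, so *irpV* is not transcribed.
So IrpV is not produced.
Required activator ElnA is absent, so *cilB* is not transcribed.
→ *cilB* is OFF in A.
Condition B:
Citrulline is absent, so YilS is inactive.
With no repressor bound, *elnA* is transcribed.
So ElnA is produced and active.
Autoinducer-2 is absent, so VorV is inactive.
Required activator VorV is absent, so *elnM* is not transcribed.
So ElnM is not produced.
Glyoxylate is present, so IrpX is active.
Required activator ElnM is absent, so *irpV* is not transcribed.
So IrpV is not produced.
No repressor is bound and ElnA is active, so *cilB* is transcribed.
→ *cilB* is ON in B.

B only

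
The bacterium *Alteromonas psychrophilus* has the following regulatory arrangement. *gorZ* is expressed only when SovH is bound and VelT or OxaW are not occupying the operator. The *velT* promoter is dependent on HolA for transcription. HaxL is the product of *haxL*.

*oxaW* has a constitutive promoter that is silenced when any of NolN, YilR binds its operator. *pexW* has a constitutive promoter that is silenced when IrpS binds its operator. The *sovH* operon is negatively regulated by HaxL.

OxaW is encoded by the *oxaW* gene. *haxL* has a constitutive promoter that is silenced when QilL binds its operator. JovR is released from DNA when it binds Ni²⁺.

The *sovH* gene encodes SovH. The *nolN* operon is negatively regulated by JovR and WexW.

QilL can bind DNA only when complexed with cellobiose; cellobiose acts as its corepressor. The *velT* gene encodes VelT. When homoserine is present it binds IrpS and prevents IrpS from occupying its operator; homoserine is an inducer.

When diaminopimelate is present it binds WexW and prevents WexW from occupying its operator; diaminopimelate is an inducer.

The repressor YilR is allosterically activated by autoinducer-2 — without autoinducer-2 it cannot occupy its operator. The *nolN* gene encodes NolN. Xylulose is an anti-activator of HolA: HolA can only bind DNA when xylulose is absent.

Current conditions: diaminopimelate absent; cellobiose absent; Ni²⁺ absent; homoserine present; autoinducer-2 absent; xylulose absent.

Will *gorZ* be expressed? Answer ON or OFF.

OFF

Xylulose is absent, so HolA is active.
No repressor is bound and HolA is active, so *velT* is transcribed.
So VelT is produced and active.
Cellobiose is absent, so QilL is inactive.
With no repressor bound, *haxL* is transcribed.
So HaxL is produced and active.
With repressor HaxL bound, *sovH* is not transcribed.
So SovH is not produced.
Ni²⁺ is absent, so JovR is active.
Diaminopimelate is absent, so WexW is active.
With repressor JovR bound, *nolN* is not transcribed.
So NolN is not produced.
Autoinducer-2 is absent, so YilR is inactive.
With no repressor bound, *oxaW* is transcribed.
So OxaW is produced and active.
With repressor VelT bound, *gorZ* is not transcribed.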